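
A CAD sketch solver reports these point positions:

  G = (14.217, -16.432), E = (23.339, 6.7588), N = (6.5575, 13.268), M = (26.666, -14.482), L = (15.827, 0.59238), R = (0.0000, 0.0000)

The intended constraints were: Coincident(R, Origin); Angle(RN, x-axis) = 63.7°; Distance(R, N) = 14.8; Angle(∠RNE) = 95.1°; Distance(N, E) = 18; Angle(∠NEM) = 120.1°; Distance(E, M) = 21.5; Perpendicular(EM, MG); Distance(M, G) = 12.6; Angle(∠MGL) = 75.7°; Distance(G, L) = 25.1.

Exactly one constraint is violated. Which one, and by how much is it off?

Distance(G, L) = 25.1 — off by 8.00.

R = (0.00, 0.00) ✓; RN at 63.70° ✓; |RN| = 14.80 ✓; ∠RNE = 95.10° ✓; |NE| = 18.00 ✓; ∠NEM = 120.1° ✓; |EM| = 21.50 ✓; ∠(EM, MG) = 90.00° ✓; |MG| = 12.60 ✓; ∠MGL = 75.70° ✓; |GL| = 17.10 ✗.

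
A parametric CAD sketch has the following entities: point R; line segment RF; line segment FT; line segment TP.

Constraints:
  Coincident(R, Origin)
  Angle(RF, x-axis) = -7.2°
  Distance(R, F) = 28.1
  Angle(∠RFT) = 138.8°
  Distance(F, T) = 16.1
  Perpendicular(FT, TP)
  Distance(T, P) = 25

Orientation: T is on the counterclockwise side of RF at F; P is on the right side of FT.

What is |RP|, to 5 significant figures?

57.272

R is at the origin; RF runs at -7.2° with length 28.1, so F = 28.1·(cos -7.2°, sin -7.2°) = (27.878, -3.5219). ∠RFT = 138.8°, so FT runs at -7.2° + (180° − 138.8°) = 34.000° from the x-axis; with |FT| = 16.1, T = F + 16.1·(cos 34.000°, sin 34.000°) = (41.226, 5.4811). FT ⟂ TP; with |TP| = 25.0 on the right of FT, P = T + 25.0·(0.55919, -0.82904) = (55.206, -15.245). Then |RP| = |P − R| = 57.272.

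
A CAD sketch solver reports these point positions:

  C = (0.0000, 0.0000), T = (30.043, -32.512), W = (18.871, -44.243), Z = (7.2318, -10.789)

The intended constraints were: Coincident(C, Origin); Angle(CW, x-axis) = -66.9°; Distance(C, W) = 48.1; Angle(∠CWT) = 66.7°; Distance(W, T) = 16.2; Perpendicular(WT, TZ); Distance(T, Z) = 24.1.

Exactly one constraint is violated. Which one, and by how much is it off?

Distance(T, Z) = 24.1 — off by 7.40.

C = (0.00, 0.00) ✓; CW at -66.90° ✓; |CW| = 48.10 ✓; ∠CWT = 66.70° ✓; |WT| = 16.20 ✓; ∠(WT, TZ) = 90.00° ✓; |TZ| = 31.50 ✗.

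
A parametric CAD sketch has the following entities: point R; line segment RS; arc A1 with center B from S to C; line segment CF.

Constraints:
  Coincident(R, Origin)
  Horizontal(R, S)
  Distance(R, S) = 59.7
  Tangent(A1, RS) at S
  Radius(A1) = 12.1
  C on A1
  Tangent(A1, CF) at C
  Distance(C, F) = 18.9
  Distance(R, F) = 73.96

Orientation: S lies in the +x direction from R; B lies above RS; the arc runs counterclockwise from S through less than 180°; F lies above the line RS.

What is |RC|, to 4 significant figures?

72.97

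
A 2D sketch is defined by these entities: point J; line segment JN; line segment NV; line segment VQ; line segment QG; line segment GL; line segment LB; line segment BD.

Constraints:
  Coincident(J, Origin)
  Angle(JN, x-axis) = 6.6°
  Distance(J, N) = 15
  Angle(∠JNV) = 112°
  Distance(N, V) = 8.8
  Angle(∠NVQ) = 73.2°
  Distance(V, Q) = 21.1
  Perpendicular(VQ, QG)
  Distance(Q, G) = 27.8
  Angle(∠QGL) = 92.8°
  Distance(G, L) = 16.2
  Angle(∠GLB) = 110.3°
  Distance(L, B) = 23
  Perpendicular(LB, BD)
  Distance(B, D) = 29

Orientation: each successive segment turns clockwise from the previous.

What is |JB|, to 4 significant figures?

21.71

J is at the origin; JN runs at 6.6° with length 15.0, so N = (14.90, 1.724). ∠JNV = 112.0° gives NV at -61.40° from the x-axis; with |NV| = 8.8, V = (19.11, -6.002). ∠NVQ = 73.2° gives VQ at -168.2° from the x-axis; with |VQ| = 21.1, Q = (-1.541, -10.32). VQ is perpendicular to QG, so QG runs at 101.8°; with |QG| = 27.8, G = (-7.226, 16.90). ∠QGL = 92.8° gives GL at 14.60° from the x-axis; with |GL| = 16.2, L = (8.451, 20.98). ∠GLB = 110.3° gives LB at -55.10° from the x-axis; with |LB| = 23.0, B = (21.61, 2.115). Then |JB| = |B − J| = 21.71.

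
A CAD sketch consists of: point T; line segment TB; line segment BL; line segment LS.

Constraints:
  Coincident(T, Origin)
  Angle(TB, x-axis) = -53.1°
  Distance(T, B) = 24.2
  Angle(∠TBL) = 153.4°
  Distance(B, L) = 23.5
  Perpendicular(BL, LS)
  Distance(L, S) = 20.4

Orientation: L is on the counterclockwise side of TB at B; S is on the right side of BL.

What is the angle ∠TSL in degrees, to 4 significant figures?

55.32°

T is at the origin; TB runs at -53.1° with length 24.2, so B = 24.2·(cos -53.1°, sin -53.1°) = (14.53, -19.35). ∠TBL = 153.4°, so BL runs at -53.1° + (180° − 153.4°) = -26.50° from the x-axis; with |BL| = 23.5, L = B + 23.5·(cos -26.50°, sin -26.50°) = (35.56, -29.84). The perpendicularity gives LS at right angles to BL; with |LS| = 20.4 on the right of BL, S = L + 20.4·(-0.4462, -0.8949) = (26.46, -48.09). Then cos ∠TSL = ST·SL / (|ST||SL|), giving 55.32°.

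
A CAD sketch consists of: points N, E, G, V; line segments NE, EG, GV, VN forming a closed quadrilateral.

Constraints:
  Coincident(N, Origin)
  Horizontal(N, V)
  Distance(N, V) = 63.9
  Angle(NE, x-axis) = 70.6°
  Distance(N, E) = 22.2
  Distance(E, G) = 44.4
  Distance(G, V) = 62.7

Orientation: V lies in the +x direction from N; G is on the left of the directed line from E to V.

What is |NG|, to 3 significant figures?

65.8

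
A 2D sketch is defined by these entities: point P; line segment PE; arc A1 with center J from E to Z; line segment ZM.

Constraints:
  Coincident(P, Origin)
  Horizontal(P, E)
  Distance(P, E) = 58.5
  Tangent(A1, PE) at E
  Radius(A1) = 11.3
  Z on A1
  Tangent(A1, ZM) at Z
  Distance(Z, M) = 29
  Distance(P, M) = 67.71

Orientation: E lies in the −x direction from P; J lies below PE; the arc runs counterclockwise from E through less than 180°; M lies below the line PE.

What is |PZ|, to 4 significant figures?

70.29

Checks: |JZ| = 11.30 ✓; ∠(JZ, ZM) = 90.00° ✓; |ZM| = 29.00 ✓; |PM| = 67.71 ✓.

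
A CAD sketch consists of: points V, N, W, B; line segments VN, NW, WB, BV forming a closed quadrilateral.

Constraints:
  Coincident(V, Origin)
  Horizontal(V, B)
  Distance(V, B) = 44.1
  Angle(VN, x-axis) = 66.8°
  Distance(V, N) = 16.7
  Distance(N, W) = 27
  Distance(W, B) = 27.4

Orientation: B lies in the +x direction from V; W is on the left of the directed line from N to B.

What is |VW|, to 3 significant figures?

40.3

V is at the origin; VB is horizontal with |VB| = 44.1 and B in +x, so B = (44.1, 0). VN runs at 66.8° with |VN| = 16.7, so N = (6.58, 15.3). W is determined by |NW| = 27.0 and |WB| = 27.4 together: it lies at the intersection of circle(N, 27.0) and circle(B, 27.4). With |NB| = 40.5, the foot of the radical line on NB is 20.0 from N and the perpendicular offset is √(27.0² − 20.0²) = 18.1. Taking the left-of-NB solution: W = (32.0, 24.6).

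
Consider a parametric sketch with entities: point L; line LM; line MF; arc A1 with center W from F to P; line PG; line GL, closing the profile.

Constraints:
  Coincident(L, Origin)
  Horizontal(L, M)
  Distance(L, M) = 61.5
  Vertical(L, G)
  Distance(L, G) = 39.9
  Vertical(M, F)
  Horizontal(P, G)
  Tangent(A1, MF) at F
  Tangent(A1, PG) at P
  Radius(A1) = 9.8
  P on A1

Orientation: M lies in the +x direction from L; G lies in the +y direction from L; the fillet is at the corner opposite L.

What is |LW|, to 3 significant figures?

59.8

L is at the origin; LM is horizontal with |LM| = 61.5 and M on the +x side, so M = (61.5, 0.00). LG is vertical with |LG| = 39.9 and G on the +y side, so G = (0.00, 39.9). The virtual corner opposite L is at (61.5, 39.9). Since A1 is tangent to MF there, WF ⟂ MF and tangency of A1 to PG means the radius WP is perpendicular to PG, with radius 9.8, so the center W sits 9.8 in from both sides at W = (51.7, 30.1). Then |LW| = |W − L| = 59.8.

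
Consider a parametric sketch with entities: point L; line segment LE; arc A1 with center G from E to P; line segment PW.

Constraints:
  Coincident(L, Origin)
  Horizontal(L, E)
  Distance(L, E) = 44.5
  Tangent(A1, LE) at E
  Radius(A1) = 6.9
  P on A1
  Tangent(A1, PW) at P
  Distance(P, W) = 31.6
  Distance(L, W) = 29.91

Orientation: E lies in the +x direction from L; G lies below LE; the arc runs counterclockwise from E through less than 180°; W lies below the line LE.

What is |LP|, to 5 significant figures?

39.667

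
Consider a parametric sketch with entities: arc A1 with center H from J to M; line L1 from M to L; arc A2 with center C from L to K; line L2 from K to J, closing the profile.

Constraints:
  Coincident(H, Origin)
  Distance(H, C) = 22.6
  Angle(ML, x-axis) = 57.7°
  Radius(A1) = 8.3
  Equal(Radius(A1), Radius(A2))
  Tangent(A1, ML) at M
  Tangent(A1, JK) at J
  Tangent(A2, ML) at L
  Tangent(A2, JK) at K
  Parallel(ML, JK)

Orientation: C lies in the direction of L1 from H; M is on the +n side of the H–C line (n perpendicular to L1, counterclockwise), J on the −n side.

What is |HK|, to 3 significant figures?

24.1

Tangency of A1 to both parallel lines with radius 8.3 puts M and J at H ± 8.3·n: M = (-7.02, 4.44), J = (7.02, -4.44). Equal radii place L and K the same way about C: L = C + 8.3·n = (5.06, 23.5), K = C − 8.3·n = (19.1, 14.7). Then |HK| = |K − H| = 24.1.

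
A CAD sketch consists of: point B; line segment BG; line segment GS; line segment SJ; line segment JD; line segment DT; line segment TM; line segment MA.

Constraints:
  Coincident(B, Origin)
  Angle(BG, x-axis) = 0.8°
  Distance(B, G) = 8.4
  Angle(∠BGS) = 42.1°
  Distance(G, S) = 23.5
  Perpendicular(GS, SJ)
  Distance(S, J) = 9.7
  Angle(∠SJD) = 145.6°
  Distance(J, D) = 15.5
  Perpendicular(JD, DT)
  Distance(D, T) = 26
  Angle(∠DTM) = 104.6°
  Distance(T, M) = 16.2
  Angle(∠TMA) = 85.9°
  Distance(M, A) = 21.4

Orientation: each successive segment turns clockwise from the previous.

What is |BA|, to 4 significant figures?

12.89

∠DTM = 104.6° gives TM at -66.90° from the x-axis; with |TM| = 16.2, M = (14.36, -4.502). ∠TMA = 85.9° gives MA at -161.0° from the x-axis; with |MA| = 21.4, A = (-5.873, -11.47). Then |BA| = |A − B| = 12.89.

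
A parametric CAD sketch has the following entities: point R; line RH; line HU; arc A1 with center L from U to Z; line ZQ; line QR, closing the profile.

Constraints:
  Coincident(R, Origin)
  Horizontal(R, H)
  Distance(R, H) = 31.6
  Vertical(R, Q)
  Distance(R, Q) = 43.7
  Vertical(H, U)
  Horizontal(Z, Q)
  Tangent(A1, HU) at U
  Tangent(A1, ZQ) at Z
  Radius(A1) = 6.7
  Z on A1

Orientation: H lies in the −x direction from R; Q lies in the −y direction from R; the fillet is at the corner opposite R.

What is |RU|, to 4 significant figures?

48.66

The virtual corner opposite R is at (-31.60, -43.70). A1 meets HU tangentially, so LU is at right angles to HU and A1 meets ZQ tangentially, so LZ is at right angles to ZQ, with radius 6.7, so the center L sits 6.7 in from both sides at L = (-24.90, -37.00). That places the tangent points at U = (-31.60, -37.00) on HU and Z = (-24.90, -43.70) on ZQ. Then |RU| = |U − R| = 48.66.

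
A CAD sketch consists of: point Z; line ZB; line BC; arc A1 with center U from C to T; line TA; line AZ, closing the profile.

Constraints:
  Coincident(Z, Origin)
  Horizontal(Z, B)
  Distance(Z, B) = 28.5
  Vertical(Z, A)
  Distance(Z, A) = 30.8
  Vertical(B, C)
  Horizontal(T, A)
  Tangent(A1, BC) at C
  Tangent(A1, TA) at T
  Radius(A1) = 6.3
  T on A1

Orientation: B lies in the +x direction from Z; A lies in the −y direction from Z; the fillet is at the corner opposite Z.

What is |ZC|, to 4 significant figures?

37.58

The virtual corner opposite Z is at (28.50, -30.80). Since A1 is tangent to BC there, UC ⟂ BC and tangency of A1 to TA means the radius UT is perpendicular to TA, with radius 6.3, so the center U sits 6.3 in from both sides at U = (22.20, -24.50). That places the tangent points at C = (28.50, -24.50) on BC and T = (22.20, -30.80) on TA. Then |ZC| = |C − Z| = 37.58.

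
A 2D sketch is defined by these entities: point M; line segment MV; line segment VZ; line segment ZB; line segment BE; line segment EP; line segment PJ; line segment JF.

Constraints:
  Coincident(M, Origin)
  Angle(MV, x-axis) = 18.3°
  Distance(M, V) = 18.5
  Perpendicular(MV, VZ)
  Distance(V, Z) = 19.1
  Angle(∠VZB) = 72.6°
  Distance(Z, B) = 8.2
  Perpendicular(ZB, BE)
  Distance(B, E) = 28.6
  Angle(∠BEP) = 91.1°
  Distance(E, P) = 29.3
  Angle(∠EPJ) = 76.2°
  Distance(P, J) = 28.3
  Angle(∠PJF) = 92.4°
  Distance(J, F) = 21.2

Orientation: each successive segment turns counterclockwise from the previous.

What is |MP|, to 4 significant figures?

47.41

M is at the origin; MV runs at 18.3° with length 18.5, so V = (17.56, 5.809). The perpendicularity gives VZ at right angles to MV, so VZ runs at 108.3°; with |VZ| = 19.1, Z = (11.57, 23.94). ∠VZB = 72.6° gives ZB at -144.3° from the x-axis; with |ZB| = 8.2, B = (4.908, 19.16). ZB ⟂ BE, so BE runs at -54.30°; with |BE| = 28.6, E = (21.60, -4.068). ∠BEP = 91.1° gives EP at 34.60° from the x-axis; with |EP| = 29.3, P = (45.72, 12.57). Then |MP| = |P − M| = 47.41.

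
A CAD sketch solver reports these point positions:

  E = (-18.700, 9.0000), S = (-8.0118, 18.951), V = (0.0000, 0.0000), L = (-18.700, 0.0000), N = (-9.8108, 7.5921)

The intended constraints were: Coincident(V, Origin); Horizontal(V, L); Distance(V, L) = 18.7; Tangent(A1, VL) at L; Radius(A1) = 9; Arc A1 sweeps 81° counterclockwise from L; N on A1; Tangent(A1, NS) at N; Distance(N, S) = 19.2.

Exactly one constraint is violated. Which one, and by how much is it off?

Distance(N, S) = 19.2 — off by 7.70.

V = (0.00, 0.00) ✓; V.y = 0.00, L.y = 0.00 ✓; |VL| = 18.70 ✓; ∠(EL, LV) = 90.00° ✓; |EL| = 9.000 ✓; bearing(E→N) − bearing(E→L) = 81.00° ✓; |EN| = 9.000 ✓; ∠(EN, NS) = 90.00° ✓; |NS| = 11.50 ✗.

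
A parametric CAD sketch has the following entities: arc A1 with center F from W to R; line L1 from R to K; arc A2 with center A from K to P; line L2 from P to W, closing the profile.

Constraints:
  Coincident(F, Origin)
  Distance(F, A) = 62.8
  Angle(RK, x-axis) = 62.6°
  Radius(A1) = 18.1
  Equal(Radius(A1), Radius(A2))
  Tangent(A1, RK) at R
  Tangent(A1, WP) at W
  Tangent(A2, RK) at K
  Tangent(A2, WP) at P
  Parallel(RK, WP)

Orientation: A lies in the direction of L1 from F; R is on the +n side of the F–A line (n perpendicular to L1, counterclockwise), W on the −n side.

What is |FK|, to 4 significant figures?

65.36

The slot axis is L1's direction at 62.6°, so u = (cos 62.6°, sin 62.6°) = (0.4602, 0.8878) and n = (−sin 62.6°, cos 62.6°) = (-0.8878, 0.4602). F is at the origin and A lies 62.8 along u from F, so A = 62.8·u = (28.90, 55.75). Tangency of A1 to both parallel lines with radius 18.1 puts R and W at F ± 18.1·n: R = (-16.07, 8.330), W = (16.07, -8.330). Equal radii place K and P the same way about A: K = A + 18.1·n = (12.83, 64.08), P = A − 18.1·n = (44.97, 47.43). Then |FK| = |K − F| = 65.36.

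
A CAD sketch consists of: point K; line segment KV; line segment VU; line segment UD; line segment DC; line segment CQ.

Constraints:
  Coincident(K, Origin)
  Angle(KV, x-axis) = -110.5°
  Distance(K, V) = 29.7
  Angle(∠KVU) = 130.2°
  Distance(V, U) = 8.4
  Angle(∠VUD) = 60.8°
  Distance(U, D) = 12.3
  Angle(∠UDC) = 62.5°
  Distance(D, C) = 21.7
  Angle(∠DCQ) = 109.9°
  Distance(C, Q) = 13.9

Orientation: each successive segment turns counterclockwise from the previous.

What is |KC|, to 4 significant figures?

31.60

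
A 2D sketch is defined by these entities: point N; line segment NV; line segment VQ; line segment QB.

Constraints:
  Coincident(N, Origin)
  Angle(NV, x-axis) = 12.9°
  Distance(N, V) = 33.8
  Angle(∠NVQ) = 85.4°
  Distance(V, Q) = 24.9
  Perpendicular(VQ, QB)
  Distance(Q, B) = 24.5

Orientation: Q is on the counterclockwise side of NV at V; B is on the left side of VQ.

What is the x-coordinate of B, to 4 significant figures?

2.093

∠NVQ = 85.4°, so VQ runs at 12.9° + (180° − 85.4°) = 107.5° from the x-axis; with |VQ| = 24.9, Q = V + 24.9·(cos 107.5°, sin 107.5°) = (25.46, 31.29). The perpendicularity gives QB at right angles to VQ; with |QB| = 24.5 on the left of VQ, B = Q + 24.5·(-0.9537, -0.3007) = (2.093, 23.93). So B.x = 2.093.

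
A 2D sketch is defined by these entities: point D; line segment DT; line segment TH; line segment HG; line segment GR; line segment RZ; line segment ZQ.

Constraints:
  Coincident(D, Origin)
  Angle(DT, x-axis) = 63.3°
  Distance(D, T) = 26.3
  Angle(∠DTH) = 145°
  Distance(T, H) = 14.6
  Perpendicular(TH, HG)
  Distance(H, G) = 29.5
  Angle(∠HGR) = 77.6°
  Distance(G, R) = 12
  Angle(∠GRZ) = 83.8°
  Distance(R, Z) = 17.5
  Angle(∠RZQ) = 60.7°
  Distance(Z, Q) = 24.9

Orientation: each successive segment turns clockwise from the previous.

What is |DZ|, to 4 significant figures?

30.38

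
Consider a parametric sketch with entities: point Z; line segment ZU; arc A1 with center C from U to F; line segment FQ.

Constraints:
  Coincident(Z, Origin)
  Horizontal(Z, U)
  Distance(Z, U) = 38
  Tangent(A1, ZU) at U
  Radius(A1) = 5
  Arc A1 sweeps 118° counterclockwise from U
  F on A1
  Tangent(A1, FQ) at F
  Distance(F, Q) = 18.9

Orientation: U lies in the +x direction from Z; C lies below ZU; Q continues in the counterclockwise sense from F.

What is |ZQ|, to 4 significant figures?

48.79

On A1, U sits at bearing 90° from C; a 118° counterclockwise sweep puts F at bearing 208°, so F = C + 5.0·(cos 208°, sin 208°) = (33.59, -7.347). The tangent condition forces CF to be normal to FQ, so FQ runs along (−sin 208°, cos 208°); with |FQ| = 18.9, Q = (42.46, -24.04). Then |ZQ| = |Q − Z| = 48.79.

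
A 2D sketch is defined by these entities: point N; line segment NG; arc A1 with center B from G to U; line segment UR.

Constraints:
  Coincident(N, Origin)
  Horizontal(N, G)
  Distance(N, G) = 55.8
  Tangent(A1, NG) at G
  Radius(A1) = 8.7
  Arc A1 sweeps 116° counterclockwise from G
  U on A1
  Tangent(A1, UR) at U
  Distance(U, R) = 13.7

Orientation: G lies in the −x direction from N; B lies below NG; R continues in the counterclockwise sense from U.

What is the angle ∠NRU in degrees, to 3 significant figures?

92.7°

On A1, G sits at bearing 90° from B; a 116° counterclockwise sweep puts U at bearing 206°, so U = B + 8.7·(cos 206°, sin 206°) = (-63.6, -12.5). Tangency of A1 to UR means the radius BU is perpendicular to UR, so UR runs along (−sin 206°, cos 206°); with |UR| = 13.7, R = (-57.6, -24.8). Then cos ∠NRU = RN·RU / (|RN||RU|), giving 92.7°.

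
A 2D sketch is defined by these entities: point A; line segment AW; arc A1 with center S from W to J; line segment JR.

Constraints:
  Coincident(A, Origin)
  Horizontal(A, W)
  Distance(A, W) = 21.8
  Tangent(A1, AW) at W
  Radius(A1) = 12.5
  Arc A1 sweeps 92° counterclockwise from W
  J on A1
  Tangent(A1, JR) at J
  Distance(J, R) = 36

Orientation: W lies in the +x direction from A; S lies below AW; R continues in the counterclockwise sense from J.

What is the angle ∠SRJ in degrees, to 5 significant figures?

19.148°

On A1, W sits at bearing 90° from S; a 92° counterclockwise sweep puts J at bearing 182°, so J = S + 12.5·(cos 182°, sin 182°) = (9.3076, -12.936). Tangency of A1 to JR means the radius SJ is perpendicular to JR, so JR runs along (−sin 182°, cos 182°); with |JR| = 36.0, R = (10.564, -48.914). Then cos ∠SRJ = RS·RJ / (|RS||RJ|), giving 19.148°.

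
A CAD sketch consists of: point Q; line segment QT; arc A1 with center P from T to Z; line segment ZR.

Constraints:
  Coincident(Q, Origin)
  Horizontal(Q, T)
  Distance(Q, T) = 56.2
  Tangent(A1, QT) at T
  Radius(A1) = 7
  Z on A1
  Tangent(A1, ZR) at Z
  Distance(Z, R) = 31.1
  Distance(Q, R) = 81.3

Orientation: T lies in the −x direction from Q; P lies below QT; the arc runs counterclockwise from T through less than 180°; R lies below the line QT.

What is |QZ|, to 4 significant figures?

62.87

Q is at the origin; Q and T share the same y with |QT| = 56.2 and T on the −x side, so T = (-56.20, 0.000). The tangent condition forces PT to be normal to QT, so P = T + (0, -7) = (-56.20, -7.000). Since PZ ⟂ ZR (tangency), |PR| = √(7.0² + 31.1²) = 31.88 regardless of where Z sits on A1. So R lies on both circle(Q, 81.3) and circle(P, 31.88); the below-QT intersection is R = (-74.15, -33.35). Z is the foot of the tangent from R: Z = (-62.71, -4.426).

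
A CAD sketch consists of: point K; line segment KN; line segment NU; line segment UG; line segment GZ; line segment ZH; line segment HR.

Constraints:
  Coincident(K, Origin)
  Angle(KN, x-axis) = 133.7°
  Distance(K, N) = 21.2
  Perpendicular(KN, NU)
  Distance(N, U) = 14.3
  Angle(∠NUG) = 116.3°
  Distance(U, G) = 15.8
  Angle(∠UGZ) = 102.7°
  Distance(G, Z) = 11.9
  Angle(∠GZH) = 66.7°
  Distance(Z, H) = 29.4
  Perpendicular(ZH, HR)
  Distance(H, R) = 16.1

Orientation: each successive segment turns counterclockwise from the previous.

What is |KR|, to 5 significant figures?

37.700

∠GZH = 66.7° gives ZH at 118.00° from the x-axis; with |ZH| = 29.4, H = (-22.203, 17.304). The perpendicularity gives HR at right angles to ZH, so HR runs at -152.00°; with |HR| = 16.1, R = (-36.418, 9.7455). Then |KR| = |R − K| = 37.700.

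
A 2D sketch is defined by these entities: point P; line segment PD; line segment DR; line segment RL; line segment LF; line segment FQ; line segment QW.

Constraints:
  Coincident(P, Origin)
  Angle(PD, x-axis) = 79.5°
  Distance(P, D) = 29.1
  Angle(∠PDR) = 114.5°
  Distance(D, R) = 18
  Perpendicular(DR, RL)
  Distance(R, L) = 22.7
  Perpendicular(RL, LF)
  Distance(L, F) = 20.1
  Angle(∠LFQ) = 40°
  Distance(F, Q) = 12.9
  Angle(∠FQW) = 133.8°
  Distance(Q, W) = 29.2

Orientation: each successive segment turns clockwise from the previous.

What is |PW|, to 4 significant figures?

49.69

∠LFQ = 40.0° gives FQ at 54.00° from the x-axis; with |FQ| = 12.9, Q = (16.34, 16.52). ∠FQW = 133.8° gives QW at 7.800° from the x-axis; with |QW| = 29.2, W = (45.27, 20.48). Then |PW| = |W − P| = 49.69.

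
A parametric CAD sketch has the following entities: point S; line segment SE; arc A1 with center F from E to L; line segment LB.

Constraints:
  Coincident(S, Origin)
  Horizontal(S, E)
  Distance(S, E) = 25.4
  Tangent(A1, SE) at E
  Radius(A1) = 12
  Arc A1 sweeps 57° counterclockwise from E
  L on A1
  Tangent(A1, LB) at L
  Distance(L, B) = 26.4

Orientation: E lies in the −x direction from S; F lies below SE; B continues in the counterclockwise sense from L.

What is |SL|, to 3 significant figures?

35.9

A1 meets SE tangentially, so FE is at right angles to SE, so F = E + (0, -12) = (-25.4, -12.0). On A1, E sits at bearing 90° from F; a 57° counterclockwise sweep puts L at bearing 147°, so L = F + 12.0·(cos 147°, sin 147°) = (-35.5, -5.46). Then |SL| = |L − S| = 35.9.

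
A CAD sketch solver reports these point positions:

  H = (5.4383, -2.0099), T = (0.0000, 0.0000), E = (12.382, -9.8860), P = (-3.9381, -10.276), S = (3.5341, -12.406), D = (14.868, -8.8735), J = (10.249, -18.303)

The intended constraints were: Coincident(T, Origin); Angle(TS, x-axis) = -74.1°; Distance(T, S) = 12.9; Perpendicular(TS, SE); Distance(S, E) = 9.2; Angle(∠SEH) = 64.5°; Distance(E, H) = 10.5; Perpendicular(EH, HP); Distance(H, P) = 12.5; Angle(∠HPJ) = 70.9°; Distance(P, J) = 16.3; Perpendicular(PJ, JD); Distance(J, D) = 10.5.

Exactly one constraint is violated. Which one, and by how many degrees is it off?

Perpendicular(PJ, JD) — off by 3.40°.

T = (0.00, 0.00) ✓; TS at -74.10° ✓; |TS| = 12.90 ✓; ∠(TS, SE) = 90.00° ✓; |SE| = 9.200 ✓; ∠SEH = 64.50° ✓; |EH| = 10.50 ✓; ∠(EH, HP) = 90.00° ✓; |HP| = 12.50 ✓; ∠HPJ = 70.90° ✓; |PJ| = 16.30 ✓; ∠(PJ, JD) = 93.40° ✗; |JD| = 10.50 ✓.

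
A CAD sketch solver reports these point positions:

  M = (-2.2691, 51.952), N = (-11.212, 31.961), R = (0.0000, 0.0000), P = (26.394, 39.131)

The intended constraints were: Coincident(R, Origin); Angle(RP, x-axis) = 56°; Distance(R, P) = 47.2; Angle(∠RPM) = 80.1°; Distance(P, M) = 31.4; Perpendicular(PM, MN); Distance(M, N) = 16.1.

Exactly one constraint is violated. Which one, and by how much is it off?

Distance(M, N) = 16.1 — off by 5.80.

R = (0.00, 0.00) ✓; RP at 56.00° ✓; |RP| = 47.20 ✓; ∠RPM = 80.10° ✓; |PM| = 31.40 ✓; ∠(PM, MN) = 90.00° ✓; |MN| = 21.90 ✗.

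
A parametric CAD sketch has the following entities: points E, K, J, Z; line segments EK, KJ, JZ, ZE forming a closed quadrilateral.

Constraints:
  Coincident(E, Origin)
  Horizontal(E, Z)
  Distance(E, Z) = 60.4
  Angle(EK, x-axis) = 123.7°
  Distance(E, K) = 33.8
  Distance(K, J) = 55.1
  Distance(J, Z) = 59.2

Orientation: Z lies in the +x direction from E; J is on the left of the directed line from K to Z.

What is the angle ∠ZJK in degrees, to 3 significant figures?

94.5°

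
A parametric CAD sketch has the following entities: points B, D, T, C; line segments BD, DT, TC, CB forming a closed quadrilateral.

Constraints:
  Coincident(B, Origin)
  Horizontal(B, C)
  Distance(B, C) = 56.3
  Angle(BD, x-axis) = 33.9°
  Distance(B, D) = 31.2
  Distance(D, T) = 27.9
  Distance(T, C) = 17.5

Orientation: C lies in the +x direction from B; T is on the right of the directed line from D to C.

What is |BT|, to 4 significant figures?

40.64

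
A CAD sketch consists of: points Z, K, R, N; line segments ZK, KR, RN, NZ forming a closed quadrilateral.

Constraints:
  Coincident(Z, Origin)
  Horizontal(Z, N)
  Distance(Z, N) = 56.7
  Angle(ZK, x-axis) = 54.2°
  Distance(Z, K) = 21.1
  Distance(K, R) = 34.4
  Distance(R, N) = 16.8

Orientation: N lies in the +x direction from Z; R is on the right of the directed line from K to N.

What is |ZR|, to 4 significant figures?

40.30

Checks: |KR| = 34.40 ✓; |RN| = 16.80 ✓.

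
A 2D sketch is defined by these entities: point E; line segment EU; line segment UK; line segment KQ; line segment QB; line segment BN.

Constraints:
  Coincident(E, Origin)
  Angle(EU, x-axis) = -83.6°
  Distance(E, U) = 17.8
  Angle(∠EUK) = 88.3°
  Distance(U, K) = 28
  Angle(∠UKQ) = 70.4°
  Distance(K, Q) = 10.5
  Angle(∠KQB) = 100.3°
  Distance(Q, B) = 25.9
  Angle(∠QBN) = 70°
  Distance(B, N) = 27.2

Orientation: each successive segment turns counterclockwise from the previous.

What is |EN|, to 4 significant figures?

37.67

E is at the origin; EU runs at -83.6° with length 17.8, so U = (1.984, -17.69). ∠EUK = 88.3° gives UK at 8.100° from the x-axis; with |UK| = 28.0, K = (29.70, -13.74). ∠UKQ = 70.4° gives KQ at 117.7° from the x-axis; with |KQ| = 10.5, Q = (24.82, -4.447). ∠KQB = 100.3° gives QB at -162.6° from the x-axis; with |QB| = 25.9, B = (0.1091, -12.19). ∠QBN = 70.0° gives BN at -52.60° from the x-axis; with |BN| = 27.2, N = (16.63, -33.80). Then |EN| = |N − E| = 37.67.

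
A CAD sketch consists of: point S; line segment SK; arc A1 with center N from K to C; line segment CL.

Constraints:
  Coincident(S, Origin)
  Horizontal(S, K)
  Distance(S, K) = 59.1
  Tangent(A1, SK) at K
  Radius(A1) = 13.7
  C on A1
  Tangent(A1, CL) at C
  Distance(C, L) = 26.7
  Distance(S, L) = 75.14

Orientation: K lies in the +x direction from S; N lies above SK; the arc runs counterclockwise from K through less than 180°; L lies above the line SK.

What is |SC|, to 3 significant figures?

74.2

Checks: S = (0.00, 0.00) ✓; |NC| = 13.70 ✓; ∠(NC, CL) = 90.00° ✓; |CL| = 26.70 ✓; |SL| = 75.14 ✓.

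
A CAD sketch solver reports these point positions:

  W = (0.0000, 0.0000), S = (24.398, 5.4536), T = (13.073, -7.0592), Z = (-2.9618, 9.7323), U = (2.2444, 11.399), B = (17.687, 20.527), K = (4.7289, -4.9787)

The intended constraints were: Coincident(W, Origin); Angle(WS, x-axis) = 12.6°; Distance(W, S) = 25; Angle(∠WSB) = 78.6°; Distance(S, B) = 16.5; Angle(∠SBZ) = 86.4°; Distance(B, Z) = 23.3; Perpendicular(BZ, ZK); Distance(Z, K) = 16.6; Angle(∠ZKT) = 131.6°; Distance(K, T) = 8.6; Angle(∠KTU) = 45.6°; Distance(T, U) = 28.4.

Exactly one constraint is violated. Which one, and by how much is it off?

Distance(T, U) = 28.4 — off by 7.00.

W = (0.00, 0.00) ✓; WS at 12.60° ✓; |WS| = 25.00 ✓; ∠WSB = 78.60° ✓; |SB| = 16.50 ✓; ∠SBZ = 86.40° ✓; |BZ| = 23.30 ✓; ∠(BZ, ZK) = 90.00° ✓; |ZK| = 16.60 ✓; ∠ZKT = 131.6° ✓; |KT| = 8.600 ✓; ∠KTU = 45.60° ✓; |TU| = 21.40 ✗.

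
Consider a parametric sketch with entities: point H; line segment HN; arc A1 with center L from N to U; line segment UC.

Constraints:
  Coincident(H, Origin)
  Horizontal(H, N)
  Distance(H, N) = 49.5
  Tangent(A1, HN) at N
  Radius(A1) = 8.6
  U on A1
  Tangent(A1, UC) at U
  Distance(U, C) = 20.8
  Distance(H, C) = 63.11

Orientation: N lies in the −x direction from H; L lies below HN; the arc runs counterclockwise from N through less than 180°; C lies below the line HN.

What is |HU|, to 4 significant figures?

58.83

H is at the origin; HN is horizontal with |HN| = 49.5 and N on the −x side, so N = (-49.50, 0.000). A1 meets HN tangentially, so LN is at right angles to HN, so L = N + (0, -8.6) = (-49.50, -8.600). Since LU ⟂ UC (tangency), |LC| = √(8.6² + 20.8²) = 22.51 regardless of where U sits on A1. So C lies on both circle(H, 63.11) and circle(L, 22.51); the below-HN intersection is C = (-55.34, -30.34). U is the foot of the tangent from C: U = (-58.03, -9.711).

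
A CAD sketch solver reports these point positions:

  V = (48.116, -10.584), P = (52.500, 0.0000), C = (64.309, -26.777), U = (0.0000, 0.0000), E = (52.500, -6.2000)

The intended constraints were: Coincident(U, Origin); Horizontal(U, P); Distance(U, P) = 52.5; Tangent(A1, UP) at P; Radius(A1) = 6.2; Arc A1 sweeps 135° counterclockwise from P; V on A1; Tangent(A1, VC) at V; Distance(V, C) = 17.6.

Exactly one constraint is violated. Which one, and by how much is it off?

Distance(V, C) = 17.6 — off by 5.30.

U = (0.00, 0.00) ✓; U.y = 0.00, P.y = 0.00 ✓; |UP| = 52.50 ✓; ∠(EP, PU) = 90.00° ✓; |EP| = 6.200 ✓; bearing(E→V) − bearing(E→P) = 135.0° ✓; |EV| = 6.200 ✓; ∠(EV, VC) = 90.00° ✓; |VC| = 22.90 ✗.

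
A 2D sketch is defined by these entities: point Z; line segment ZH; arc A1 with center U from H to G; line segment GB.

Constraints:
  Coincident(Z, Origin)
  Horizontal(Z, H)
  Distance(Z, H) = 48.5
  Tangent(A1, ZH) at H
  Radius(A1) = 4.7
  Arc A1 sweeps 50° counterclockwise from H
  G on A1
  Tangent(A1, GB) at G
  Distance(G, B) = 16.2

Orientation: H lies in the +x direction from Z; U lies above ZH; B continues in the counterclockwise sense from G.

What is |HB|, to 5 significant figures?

19.871

On A1, H sits at bearing -90° from U; a 50° counterclockwise sweep puts G at bearing -40°, so G = U + 4.7·(cos -40°, sin -40°) = (52.100, 1.6789). Since A1 is tangent to GB there, UG ⟂ GB, so GB runs along (−sin -40°, cos -40°); with |GB| = 16.2, B = (62.514, 14.089). Then |HB| = |B − H| = 19.871.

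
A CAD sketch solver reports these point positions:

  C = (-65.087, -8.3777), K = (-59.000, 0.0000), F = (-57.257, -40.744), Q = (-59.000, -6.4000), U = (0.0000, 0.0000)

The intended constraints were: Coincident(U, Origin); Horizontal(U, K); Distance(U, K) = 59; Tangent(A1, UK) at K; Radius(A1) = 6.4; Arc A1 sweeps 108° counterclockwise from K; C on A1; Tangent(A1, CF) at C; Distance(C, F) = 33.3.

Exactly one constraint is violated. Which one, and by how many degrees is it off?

Tangent(A1, CF) at C — off by 4.40°.

U = (0.00, 0.00) ✓; U.y = 0.00, K.y = 0.00 ✓; |UK| = 59.00 ✓; ∠(QK, KU) = 90.00° ✓; |QK| = 6.400 ✓; bearing(Q→C) − bearing(Q→K) = 108.0° ✓; |QC| = 6.400 ✓; ∠(QC, CF) = 94.40° ✗; |CF| = 33.30 ✓.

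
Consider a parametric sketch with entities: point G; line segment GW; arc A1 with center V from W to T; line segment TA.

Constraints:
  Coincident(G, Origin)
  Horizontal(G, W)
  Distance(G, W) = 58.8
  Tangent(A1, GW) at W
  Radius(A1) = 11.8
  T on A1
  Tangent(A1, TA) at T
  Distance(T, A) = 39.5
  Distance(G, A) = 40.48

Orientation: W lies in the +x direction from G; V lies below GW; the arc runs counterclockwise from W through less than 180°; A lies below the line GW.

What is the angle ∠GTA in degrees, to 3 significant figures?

52.0°

Checks: ∠(VW, WG) = 90.00° ✓; |VW| = 11.80 ✓; |VT| = 11.80 ✓; ∠(VT, TA) = 90.00° ✓; |TA| = 39.50 ✓; |GA| = 40.48 ✓.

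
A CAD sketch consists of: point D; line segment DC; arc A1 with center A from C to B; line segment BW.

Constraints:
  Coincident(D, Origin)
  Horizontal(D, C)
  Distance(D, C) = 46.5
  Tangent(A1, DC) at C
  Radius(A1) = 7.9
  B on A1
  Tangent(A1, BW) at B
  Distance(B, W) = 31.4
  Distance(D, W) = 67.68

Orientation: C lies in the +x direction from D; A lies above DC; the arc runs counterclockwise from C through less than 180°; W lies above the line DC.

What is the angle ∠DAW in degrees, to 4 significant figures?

115.3°

D is at the origin; D and C share the same y with |DC| = 46.5 and C on the +x side, so C = (46.50, 0.000). The tangent condition forces AC to be normal to DC, so A = C + (0, 7.9) = (46.50, 7.900). Since AB ⟂ BW (tangency), |AW| = √(7.9² + 31.4²) = 32.38 regardless of where B sits on A1. So W lies on both circle(D, 67.68) and circle(A, 32.38); the above-DC intersection is W = (55.26, 39.07). B is the foot of the tangent from W: B = (54.40, 7.682).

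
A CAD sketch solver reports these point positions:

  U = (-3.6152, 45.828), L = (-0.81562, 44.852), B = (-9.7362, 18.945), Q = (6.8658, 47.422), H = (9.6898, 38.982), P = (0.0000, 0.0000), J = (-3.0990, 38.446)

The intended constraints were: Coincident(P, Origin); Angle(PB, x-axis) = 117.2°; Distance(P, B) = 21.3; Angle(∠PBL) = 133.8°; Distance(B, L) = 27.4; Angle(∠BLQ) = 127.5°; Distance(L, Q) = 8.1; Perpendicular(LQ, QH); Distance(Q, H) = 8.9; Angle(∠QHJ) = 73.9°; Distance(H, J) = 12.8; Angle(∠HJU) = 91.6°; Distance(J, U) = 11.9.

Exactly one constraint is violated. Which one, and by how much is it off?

Distance(J, U) = 11.9 — off by 4.50.

P = (0.00, 0.00) ✓; PB at 117.2° ✓; |PB| = 21.30 ✓; ∠PBL = 133.8° ✓; |BL| = 27.40 ✓; ∠BLQ = 127.5° ✓; |LQ| = 8.100 ✓; ∠(LQ, QH) = 90.00° ✓; |QH| = 8.900 ✓; ∠QHJ = 73.90° ✓; |HJ| = 12.80 ✓; ∠HJU = 91.60° ✓; |JU| = 7.400 ✗.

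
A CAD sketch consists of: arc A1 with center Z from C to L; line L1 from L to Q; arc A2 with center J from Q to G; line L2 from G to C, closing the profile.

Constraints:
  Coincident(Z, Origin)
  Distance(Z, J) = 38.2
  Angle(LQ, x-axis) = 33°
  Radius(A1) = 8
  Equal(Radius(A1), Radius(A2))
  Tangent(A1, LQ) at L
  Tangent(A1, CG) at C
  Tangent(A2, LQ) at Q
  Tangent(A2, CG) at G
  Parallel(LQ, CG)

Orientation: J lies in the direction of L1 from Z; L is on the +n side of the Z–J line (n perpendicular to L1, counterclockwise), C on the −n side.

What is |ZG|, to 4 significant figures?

39.03

The slot axis is L1's direction at 33.0°, so u = (cos 33.0°, sin 33.0°) = (0.8387, 0.5446) and n = (−sin 33.0°, cos 33.0°) = (-0.5446, 0.8387). Z is at the origin and J lies 38.2 along u from Z, so J = 38.2·u = (32.04, 20.81). Tangency of A1 to both parallel lines with radius 8.0 puts L and C at Z ± 8.0·n: L = (-4.357, 6.709), C = (4.357, -6.709). Equal radii place Q and G the same way about J: Q = J + 8.0·n = (27.68, 27.51), G = J − 8.0·n = (36.39, 14.10). Then |ZG| = |G − Z| = 39.03.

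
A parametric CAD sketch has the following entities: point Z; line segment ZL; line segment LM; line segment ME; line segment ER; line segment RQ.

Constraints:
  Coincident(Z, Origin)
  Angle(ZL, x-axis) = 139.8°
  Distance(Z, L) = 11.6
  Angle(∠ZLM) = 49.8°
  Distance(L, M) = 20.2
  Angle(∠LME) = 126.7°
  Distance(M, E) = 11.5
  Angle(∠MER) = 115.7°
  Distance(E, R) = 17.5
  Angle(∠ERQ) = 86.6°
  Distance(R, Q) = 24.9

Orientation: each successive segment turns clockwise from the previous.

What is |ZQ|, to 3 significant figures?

10.3

Z is at the origin; ZL runs at 139.8° with length 11.6, so L = (-8.86, 7.49). ∠ZLM = 49.8° gives LM at 9.60° from the x-axis; with |LM| = 20.2, M = (11.1, 10.9). ∠LME = 126.7° gives ME at -43.7° from the x-axis; with |ME| = 11.5, E = (19.4, 2.91). ∠MER = 115.7° gives ER at -108° from the x-axis; with |ER| = 17.5, R = (14.0, -13.7). ∠ERQ = 86.6° gives RQ at 159° from the x-axis; with |RQ| = 24.9, Q = (-9.22, -4.65). Then |ZQ| = |Q − Z| = 10.3.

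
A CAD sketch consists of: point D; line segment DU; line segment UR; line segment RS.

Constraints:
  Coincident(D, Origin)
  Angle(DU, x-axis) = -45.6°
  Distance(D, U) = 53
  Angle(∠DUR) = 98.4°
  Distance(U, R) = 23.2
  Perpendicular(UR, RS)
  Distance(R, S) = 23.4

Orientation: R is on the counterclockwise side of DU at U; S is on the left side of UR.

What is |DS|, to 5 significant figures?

42.429

D is at the origin; DU runs at -45.6° with length 53.0, so U = 53.0·(cos -45.6°, sin -45.6°) = (37.082, -37.867). ∠DUR = 98.4°, so UR runs at -45.6° + (180° − 98.4°) = 36.000° from the x-axis; with |UR| = 23.2, R = U + 23.2·(cos 36.000°, sin 36.000°) = (55.851, -24.230). UR ⟂ RS; with |RS| = 23.4 on the left of UR, S = R + 23.4·(-0.58779, 0.80902) = (42.097, -5.2994). Then |DS| = |S − D| = 42.429.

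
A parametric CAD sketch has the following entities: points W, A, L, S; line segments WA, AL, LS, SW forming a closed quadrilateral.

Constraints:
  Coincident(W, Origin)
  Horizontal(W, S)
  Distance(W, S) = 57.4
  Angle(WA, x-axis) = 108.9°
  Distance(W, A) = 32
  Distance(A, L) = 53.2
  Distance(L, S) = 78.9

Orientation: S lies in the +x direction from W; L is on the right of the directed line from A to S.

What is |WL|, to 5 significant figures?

28.857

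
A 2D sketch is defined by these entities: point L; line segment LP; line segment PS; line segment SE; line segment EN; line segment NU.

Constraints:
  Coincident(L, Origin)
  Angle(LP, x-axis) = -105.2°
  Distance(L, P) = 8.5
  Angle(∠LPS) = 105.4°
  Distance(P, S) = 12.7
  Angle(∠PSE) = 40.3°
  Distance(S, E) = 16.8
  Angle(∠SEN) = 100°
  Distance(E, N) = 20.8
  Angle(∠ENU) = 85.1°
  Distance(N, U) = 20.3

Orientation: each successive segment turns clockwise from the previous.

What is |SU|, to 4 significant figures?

22.29

L is at the origin; LP runs at -105.2° with length 8.5, so P = (-2.229, -8.203). ∠LPS = 105.4° gives PS at -179.8° from the x-axis; with |PS| = 12.7, S = (-14.93, -8.247). ∠PSE = 40.3° gives SE at 40.50° from the x-axis; with |SE| = 16.8, E = (-2.154, 2.664). ∠SEN = 100.0° gives EN at -39.50° from the x-axis; with |EN| = 20.8, N = (13.90, -10.57). ∠ENU = 85.1° gives NU at -134.4° from the x-axis; with |NU| = 20.3, U = (-0.3071, -25.07). Then |SU| = |U − S| = 22.29.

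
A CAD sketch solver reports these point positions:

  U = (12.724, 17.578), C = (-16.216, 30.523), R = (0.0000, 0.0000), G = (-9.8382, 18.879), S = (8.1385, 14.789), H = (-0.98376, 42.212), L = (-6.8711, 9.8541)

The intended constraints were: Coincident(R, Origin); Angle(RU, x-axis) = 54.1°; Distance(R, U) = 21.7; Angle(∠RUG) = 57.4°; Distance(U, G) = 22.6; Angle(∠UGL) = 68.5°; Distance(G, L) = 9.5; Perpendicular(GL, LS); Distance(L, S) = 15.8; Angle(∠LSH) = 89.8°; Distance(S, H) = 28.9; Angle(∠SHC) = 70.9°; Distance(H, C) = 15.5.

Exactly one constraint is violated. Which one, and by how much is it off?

Distance(H, C) = 15.5 — off by 3.70.

R = (0.00, 0.00) ✓; RU at 54.10° ✓; |RU| = 21.70 ✓; ∠RUG = 57.40° ✓; |UG| = 22.60 ✓; ∠UGL = 68.50° ✓; |GL| = 9.500 ✓; ∠(GL, LS) = 90.00° ✓; |LS| = 15.80 ✓; ∠LSH = 89.80° ✓; |SH| = 28.90 ✓; ∠SHC = 70.90° ✓; |HC| = 19.20 ✗.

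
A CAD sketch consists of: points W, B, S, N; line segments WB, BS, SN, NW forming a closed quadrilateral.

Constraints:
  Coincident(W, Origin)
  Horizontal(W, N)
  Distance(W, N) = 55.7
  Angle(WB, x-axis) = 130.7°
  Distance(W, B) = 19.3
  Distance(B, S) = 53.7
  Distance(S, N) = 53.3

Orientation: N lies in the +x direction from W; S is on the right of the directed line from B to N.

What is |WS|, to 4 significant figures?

35.03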